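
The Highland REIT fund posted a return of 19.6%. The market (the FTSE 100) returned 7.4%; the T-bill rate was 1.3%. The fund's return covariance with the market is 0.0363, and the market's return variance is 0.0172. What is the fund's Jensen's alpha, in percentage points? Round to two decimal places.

β = Cov / Var = 0.0363 / 0.0172 = 2.1105
E[R] = Rf + β(Rm − Rf) = 1.3% + 2.1105 × (7.4% − 1.3%) = 14.1741%
α = Rp − E[R] = 19.6% − 14.1741% = 5.4259

5.43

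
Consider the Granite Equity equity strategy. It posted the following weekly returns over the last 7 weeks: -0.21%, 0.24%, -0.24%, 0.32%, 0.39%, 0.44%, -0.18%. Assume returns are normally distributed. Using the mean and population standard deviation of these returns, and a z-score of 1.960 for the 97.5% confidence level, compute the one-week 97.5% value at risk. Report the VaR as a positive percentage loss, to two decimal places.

Mean return r̄ = 0.760 / 7 = 0.1086%
Population std dev = √[0.5573 / 7] = 0.2822%
VaR = −(r̄ − z·σ) = −(0.1086 − 1.960 × 0.2822) = −(-0.4445) = 0.4445%

0.44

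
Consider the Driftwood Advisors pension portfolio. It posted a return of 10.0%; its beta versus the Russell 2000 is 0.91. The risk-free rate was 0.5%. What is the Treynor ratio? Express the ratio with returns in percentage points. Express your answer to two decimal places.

Treynor = (Rp − Rf) / β = (10.0% − 0.5%) / 0.91 = 9.50 / 0.91 = 10.4396

10.44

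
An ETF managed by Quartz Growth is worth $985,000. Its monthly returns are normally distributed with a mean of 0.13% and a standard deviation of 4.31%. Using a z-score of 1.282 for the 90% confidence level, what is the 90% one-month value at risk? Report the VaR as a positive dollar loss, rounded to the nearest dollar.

$53,145

Return at the 90% tail: μ − z·σ = 0.13% − 1.282 × 4.31% = 0.13 − 5.52542 = -5.39542%
VaR = −(-5.39542%) × $985,000 = 5.39542% × $985,000 = $53,145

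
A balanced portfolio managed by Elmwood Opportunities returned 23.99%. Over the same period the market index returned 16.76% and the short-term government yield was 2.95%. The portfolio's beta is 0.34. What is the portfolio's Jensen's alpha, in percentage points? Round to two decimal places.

CAPM expected return = Rf + β(Rm − Rf) = 2.95% + 0.34 × (16.76% − 2.95%) = 2.95 + 0.34 × 13.81 = 7.6454%
Jensen's α = Rp − E[R] = 23.99% − 7.6454% = 16.3446

16.34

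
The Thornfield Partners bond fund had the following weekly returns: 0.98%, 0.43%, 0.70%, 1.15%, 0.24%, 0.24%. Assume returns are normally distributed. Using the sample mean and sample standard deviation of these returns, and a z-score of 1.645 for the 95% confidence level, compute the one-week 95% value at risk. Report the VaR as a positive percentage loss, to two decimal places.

0.01

r̄ = (0.98 + 0.43 + 0.7 + 1.15 + 0.24 + 0.24) / 6 = 3.740 / 6 = 0.6233%
Sample σ = √[Σ(r − r̄)² / 5] = √[0.7417 / 5] = √0.1483 = 0.3851%
VaR = −(r̄ − z·σ) = −(0.6233 − 1.645 × 0.3851) = −(-0.0102) = 0.0102%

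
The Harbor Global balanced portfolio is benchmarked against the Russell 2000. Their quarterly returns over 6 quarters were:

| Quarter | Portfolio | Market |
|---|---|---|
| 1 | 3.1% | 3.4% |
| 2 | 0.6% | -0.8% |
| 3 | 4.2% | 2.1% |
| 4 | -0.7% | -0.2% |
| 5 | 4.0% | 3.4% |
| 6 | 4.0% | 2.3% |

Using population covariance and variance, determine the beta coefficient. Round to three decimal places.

r̄p = 2.5333%,  r̄m = 1.7000%
Cov = Σ(rp − r̄p)(rm − r̄m) / 6 = 2.6633
Var(rm) = Σ(rm − r̄m)² / 6 = 2.6933
β = Cov / Var = 2.6633 / 2.6933 = 0.9889

0.989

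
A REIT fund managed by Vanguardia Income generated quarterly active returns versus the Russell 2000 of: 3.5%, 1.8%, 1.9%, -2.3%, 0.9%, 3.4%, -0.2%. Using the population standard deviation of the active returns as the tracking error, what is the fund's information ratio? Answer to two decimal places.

r̄ = (3.5 + 1.8 + 1.9 − 2.3 + 0.9 + 3.4 − 0.2) / 7 = 9.00 / 7 = 1.2857%
Σ(r − r̄)² = (3.5 − 1.2857)² + (1.8 − 1.2857)² + … = 25.2286
σ = √[25.2286 / 7] = 1.8984%
IR = r̄ / tracking error = 1.2857 / 1.8984 = 0.6773

0.68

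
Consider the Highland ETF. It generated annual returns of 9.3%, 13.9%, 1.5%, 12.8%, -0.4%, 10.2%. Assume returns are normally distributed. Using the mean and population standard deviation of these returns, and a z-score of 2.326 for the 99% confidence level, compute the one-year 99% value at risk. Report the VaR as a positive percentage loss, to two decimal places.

μ = (9.3 + 13.9 + 1.5 + 12.8 − 0.4 + 10.2) / 6 = 7.8833%
Population σ = √[Σ(r − μ)² / 6] = √[177.1083 / 6] = √29.5181 = 5.4331%
VaR = −(μ − z·σ) = −(7.8833 − 2.326 × 5.4331) = −(-4.7541) = 4.7541%

4.75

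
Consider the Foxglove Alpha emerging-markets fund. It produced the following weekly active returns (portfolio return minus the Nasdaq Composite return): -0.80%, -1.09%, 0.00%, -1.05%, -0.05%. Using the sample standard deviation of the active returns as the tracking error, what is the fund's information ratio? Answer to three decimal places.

Mean return μ = -2.990 / 5 = -0.5980%
Sample σ = √[Σ(r − μ)² / 4] = √[1.1451 / 4] = √0.2863 = 0.5351%
IR = μ / tracking error = -0.5980 / 0.5351 = -1.1175

-1.118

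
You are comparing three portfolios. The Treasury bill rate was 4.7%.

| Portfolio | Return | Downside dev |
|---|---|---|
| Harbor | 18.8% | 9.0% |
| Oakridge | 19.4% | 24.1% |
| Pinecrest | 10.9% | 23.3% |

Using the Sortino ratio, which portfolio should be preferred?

Harbor: Sortino ratio = (18.8% − 4.7%) / 9.0% = 1.567
Oakridge: Sortino ratio = (19.4% − 4.7%) / 24.1% = 0.610
Pinecrest: Sortino ratio = (10.9% − 4.7%) / 23.3% = 0.266
Highest: Harbor (1.567).

Harbor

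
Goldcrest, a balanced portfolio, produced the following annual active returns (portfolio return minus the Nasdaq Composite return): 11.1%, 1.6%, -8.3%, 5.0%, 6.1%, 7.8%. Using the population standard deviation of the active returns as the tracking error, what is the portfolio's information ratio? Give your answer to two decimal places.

Mean return μ = 23.30 / 6 = 3.8833%
Σ(r − μ)² = (11.1 − 3.8833)² + (1.6 − 3.8833)² + … = 227.2283
population σ = √(227.2283 / 6) = √37.8714 = 6.1540%
IR = μ / tracking error = 3.8833 / 6.1540 = 0.6310

0.63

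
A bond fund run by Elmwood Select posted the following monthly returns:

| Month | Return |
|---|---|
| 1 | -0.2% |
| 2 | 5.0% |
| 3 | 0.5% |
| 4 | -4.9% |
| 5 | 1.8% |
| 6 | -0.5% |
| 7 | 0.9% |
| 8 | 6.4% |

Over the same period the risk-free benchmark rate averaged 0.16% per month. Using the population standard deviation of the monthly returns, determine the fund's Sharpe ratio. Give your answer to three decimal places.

0.297

Mean return r̄ = 9.00 / 8 = 1.1250%
Σ(r − r̄)² = (-0.2 − 1.1250)² + (5 − 1.1250)² + (0.5 − 1.1250)² + … = 84.4350
σ = √[84.4350 / 8] = 3.2487%
Sharpe = (r̄ − rf) / σ = (1.1250 − 0.16) / 3.2487 = 0.9650 / 3.2487 = 0.2970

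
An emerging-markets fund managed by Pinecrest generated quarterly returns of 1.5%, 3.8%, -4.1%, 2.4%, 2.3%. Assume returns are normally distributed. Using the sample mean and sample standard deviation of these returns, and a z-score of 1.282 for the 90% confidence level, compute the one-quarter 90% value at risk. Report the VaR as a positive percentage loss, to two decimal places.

r̄ = (1.5 + 3.8 − 4.1 + 2.4 + 2.3) / 5 = 1.1800%
Sample σ = √[Σ(r − r̄)² / 4] = √[37.5880 / 4] = √9.3970 = 3.0655%
VaR = −(r̄ − z·σ) = −(1.1800 − 1.282 × 3.0655) = −(-2.7500) = 2.7500%

2.75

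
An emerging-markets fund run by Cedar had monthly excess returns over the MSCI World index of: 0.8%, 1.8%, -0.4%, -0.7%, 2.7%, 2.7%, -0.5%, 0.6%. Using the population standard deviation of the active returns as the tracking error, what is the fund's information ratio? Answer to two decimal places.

Mean return r̄ = 7.00 / 8 = 0.8750%
Σ(r − r̄)² = 13.5950; population σ = √(13.5950/8) = 1.3036%
IR = r̄ / tracking error = 0.8750 / 1.3036 = 0.6712

0.67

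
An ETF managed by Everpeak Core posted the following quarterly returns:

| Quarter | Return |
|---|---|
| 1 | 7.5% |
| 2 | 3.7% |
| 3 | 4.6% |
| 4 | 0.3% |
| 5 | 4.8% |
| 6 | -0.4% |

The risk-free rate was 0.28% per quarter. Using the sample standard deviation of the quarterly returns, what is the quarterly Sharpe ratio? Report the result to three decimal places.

1.053

r̄ = (7.5 + 3.7 + 4.6 + 0.3 + 4.8 − 0.4) / 6 = 20.50 / 6 = 3.4167%
Σ(r − r̄)² = (7.5 − 3.4167)² + (3.7 − 3.4167)² + … = 44.3483
σ = √[44.3483 / 5] = 2.9782%
Sharpe = (r̄ − rf) / σ = (3.4167 − 0.28) / 2.9782 = 3.1367 / 2.9782 = 1.0532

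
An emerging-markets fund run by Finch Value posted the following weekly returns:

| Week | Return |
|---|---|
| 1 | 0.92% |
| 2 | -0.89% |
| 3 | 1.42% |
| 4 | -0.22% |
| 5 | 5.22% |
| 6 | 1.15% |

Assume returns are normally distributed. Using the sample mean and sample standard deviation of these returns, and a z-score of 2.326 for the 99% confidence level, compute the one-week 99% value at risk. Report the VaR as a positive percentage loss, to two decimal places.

μ = (0.92 − 0.89 + 1.42 − 0.22 + 5.22 + 1.15) / 6 = 7.600 / 6 = 1.2667%
Sample σ = √[Σ(r − μ)² / 5] = √[22.6475 / 5] = √4.5295 = 2.1283%
VaR = −(μ − z·σ) = −(1.2667 − 2.326 × 2.1283) = −(-3.6837) = 3.6837%

3.68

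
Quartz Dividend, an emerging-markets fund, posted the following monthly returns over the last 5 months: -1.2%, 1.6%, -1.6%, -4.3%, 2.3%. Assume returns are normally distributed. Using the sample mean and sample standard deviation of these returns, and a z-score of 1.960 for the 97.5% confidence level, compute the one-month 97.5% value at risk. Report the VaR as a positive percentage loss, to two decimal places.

Mean return μ = -3.20 / 5 = -0.6400%
Sample std dev = √[28.2920 / 4] = 2.6595%
VaR = −(μ − z·σ) = −(-0.6400 − 1.960 × 2.6595) = −(-5.8526) = 5.8526%

5.85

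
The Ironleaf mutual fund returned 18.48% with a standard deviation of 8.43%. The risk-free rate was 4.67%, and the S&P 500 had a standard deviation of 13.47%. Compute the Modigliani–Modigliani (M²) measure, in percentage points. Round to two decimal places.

Sharpe = (Rp − Rf) / σp = (18.48% − 4.67%) / 8.43% = 1.6382
M² = Rf + Sharpe × σm = 4.67% + 1.6382 × 13.47% = 26.7366%

26.74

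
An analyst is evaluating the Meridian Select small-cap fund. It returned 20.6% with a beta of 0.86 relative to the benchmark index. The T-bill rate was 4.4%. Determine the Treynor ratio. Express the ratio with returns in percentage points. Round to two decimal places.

Treynor = (Rp − Rf) / β = (20.6% − 4.4%) / 0.86 = 16.20 / 0.86 = 18.8372

18.84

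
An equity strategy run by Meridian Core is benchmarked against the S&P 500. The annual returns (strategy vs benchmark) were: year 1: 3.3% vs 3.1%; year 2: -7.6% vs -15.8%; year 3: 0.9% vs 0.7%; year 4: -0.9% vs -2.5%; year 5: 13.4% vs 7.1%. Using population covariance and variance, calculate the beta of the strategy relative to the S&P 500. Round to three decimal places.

0.792

r̄p = 1.8200%,  r̄m = -1.4800%
Cov = Σ(rp − r̄p)(rm − r̄m) / 5 = 48.3596
Var(rm) = Σ(rm − r̄m)² / 5 = 61.0896
β = Cov / Var = 48.3596 / 61.0896 = 0.7916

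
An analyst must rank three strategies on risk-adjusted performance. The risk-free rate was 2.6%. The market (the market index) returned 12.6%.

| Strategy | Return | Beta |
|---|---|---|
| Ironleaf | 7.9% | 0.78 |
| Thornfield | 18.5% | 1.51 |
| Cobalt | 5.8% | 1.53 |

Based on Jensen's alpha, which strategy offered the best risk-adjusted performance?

Ironleaf: α = 7.9% − [2.6% + 0.78 × (12.6% − 2.6%)] = -2.500
Thornfield: α = 18.5% − [2.6% + 1.51 × (12.6% − 2.6%)] = 0.800
Cobalt: α = 5.8% − [2.6% + 1.53 × (12.6% − 2.6%)] = -12.100
Highest: Thornfield (0.800).

Thornfield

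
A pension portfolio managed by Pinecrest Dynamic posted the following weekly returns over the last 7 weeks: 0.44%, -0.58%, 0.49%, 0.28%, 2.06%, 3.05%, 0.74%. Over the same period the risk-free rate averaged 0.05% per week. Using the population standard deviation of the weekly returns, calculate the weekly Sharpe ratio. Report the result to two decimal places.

μ = (0.44 − 0.58 + 0.49 + 0.28 + 2.06 + 3.05 + 0.74) / 7 = 6.480 / 7 = 0.9257%
Σ(r − μ)² = 8.9436; population σ = √(8.9436/7) = 1.1303%
Sharpe = (μ − rf) / σ = (0.9257 − 0.05) / 1.1303 = 0.8757 / 1.1303 = 0.7748

0.77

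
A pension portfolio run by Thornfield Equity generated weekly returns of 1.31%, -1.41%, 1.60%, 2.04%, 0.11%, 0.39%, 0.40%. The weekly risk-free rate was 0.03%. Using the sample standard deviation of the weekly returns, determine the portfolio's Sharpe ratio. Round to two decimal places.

Mean return r̄ = 4.440 / 7 = 0.6343%
Σ(r − r̄)² = (1.31 − 0.6343)² + (-1.41 − 0.6343)² + … = 7.9338
sample σ = √(7.9338 / 6) = √1.3223 = 1.1499%
Sharpe = (r̄ − rf) / σ = (0.6343 − 0.03) / 1.1499 = 0.6043 / 1.1499 = 0.5255

0.53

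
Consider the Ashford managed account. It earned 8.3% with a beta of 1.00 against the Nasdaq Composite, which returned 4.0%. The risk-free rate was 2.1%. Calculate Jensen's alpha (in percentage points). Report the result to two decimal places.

CAPM expected return = Rf + β(Rm − Rf) = 2.1% + 1.00 × (4.0% − 2.1%) = 2.1 + 1.00 × 1.90 = 4.0000%
Jensen's α = Rp − E[R] = 8.3% − 4.0000% = 4.3000

4.30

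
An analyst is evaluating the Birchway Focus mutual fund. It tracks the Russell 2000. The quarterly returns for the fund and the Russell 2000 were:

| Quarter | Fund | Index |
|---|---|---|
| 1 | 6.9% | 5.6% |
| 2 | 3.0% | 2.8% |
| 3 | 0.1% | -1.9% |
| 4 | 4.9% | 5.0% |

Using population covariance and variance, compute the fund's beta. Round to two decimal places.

0.82

r̄p = 3.7250%,  r̄m = 2.8750%
Cov = Σ(rp − r̄p)(rm − r̄m) / 4 = 7.1281
Var(rm) = Σ(rm − r̄m)² / 4 = 8.6869
β = Cov / Var = 7.1281 / 8.6869 = 0.8206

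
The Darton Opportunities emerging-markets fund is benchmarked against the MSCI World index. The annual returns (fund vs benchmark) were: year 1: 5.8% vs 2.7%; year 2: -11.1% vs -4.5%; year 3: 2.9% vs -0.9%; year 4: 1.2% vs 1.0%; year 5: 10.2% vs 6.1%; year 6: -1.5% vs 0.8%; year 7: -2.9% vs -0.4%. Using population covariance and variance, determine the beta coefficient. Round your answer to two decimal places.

r̄p = 0.6571%,  r̄m = 0.6857%
Cov = Σ(rp − r̄p)(rm − r̄m) / 7 = 17.6037
Var(rm) = Σ(rm − r̄m)² / 7 = 9.1527
β = Cov / Var = 17.6037 / 9.1527 = 1.9233

1.92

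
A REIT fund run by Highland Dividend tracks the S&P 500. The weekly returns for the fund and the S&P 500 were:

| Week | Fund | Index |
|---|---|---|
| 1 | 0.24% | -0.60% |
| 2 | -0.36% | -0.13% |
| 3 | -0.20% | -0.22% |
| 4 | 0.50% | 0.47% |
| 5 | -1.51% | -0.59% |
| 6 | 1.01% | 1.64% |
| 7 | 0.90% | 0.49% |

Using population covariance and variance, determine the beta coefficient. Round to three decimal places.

r̄p = 0.0829%,  r̄m = 0.1514%
Cov = Σ(rp − r̄p)(rm − r̄m) / 7 = 0.4403
Var(rm) = Σ(rm − r̄m)² / 7 = 0.5376
β = Cov / Var = 0.4403 / 0.5376 = 0.8190

0.819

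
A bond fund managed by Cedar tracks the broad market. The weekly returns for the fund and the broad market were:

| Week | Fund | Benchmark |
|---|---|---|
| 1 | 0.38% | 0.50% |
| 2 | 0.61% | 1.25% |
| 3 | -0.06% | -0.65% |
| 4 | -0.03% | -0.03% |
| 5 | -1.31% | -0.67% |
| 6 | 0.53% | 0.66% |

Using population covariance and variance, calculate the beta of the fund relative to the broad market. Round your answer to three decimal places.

0.750

r̄p = 0.0200%,  r̄m = 0.1767%
Cov = Σ(rp − r̄p)(rm − r̄m) / 6 = 0.3665
Var(rm) = Σ(rm − r̄m)² / 6 = 0.4889
β = Cov / Var = 0.3665 / 0.4889 = 0.7496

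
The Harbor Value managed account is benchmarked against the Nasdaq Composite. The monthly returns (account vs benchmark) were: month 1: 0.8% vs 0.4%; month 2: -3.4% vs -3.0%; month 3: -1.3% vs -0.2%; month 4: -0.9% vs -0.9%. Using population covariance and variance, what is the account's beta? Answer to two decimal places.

r̄p = -1.2000%,  r̄m = -0.9250%
Cov = Σ(rp − r̄p)(rm − r̄m) / 4 = 1.7875
Var(rm) = Σ(rm − r̄m)² / 4 = 1.6469
β = Cov / Var = 1.7875 / 1.6469 = 1.0854

1.09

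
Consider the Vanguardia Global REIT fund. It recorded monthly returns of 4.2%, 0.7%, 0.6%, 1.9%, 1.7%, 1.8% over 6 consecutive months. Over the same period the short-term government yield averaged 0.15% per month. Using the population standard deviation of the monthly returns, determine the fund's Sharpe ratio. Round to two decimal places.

1.41

r̄ = (4.2 + 0.7 + 0.6 + 1.9 + 1.7 + 1.8) / 6 = 10.90 / 6 = 1.8167%
Population std dev = √[8.4283 / 6] = 1.1852%
Sharpe = (r̄ − rf) / σ = (1.8167 − 0.15) / 1.1852 = 1.6667 / 1.1852 = 1.4063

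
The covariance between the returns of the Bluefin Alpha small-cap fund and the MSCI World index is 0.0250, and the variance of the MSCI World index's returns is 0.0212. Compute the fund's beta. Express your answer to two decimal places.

β = Cov(Rp, Rm) / Var(Rm) = 0.0250 / 0.0212 = 1.1792

1.18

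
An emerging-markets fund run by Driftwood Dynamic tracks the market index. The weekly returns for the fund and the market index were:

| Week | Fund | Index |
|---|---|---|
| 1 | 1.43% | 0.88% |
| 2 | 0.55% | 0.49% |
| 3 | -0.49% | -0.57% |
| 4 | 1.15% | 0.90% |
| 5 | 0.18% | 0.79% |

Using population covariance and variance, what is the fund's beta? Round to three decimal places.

r̄p = 0.5640%,  r̄m = 0.4980%
Cov = Σ(rp − r̄p)(rm − r̄m) / 5 = 0.3160
Var(rm) = Σ(rm − r̄m)² / 5 = 0.3067
β = Cov / Var = 0.3160 / 0.3067 = 1.0303

1.030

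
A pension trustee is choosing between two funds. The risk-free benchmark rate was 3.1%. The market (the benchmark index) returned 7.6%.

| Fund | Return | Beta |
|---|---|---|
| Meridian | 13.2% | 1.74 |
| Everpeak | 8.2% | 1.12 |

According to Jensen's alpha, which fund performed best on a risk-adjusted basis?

Meridian

Meridian: α = 13.2% − [3.1% + 1.74 × (7.6% − 3.1%)] = 2.270
Everpeak: α = 8.2% − [3.1% + 1.12 × (7.6% − 3.1%)] = 0.060
Highest: Meridian (2.270).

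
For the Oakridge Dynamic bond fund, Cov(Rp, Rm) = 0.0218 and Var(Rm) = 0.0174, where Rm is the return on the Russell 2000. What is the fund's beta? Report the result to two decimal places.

1.25

β = Cov(Rp, Rm) / Var(Rm) = 0.0218 / 0.0174 = 1.2529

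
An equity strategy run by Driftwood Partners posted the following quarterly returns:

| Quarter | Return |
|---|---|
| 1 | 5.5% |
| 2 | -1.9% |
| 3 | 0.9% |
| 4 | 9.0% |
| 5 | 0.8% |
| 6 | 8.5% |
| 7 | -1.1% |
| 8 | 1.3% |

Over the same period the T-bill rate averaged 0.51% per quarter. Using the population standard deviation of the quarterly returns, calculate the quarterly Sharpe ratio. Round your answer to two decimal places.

Mean return r̄ = 23.00 / 8 = 2.8750%
Population std dev = √[125.3350 / 8] = 3.9581%
Sharpe = (r̄ − rf) / σ = (2.8750 − 0.51) / 3.9581 = 2.3650 / 3.9581 = 0.5975

0.60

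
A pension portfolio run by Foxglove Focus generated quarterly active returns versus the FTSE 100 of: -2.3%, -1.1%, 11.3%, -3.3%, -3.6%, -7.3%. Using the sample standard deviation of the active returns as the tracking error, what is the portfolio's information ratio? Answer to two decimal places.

-0.16

r̄ = (-2.3 − 1.1 + 11.3 − 3.3 − 3.6 − 7.3) / 6 = -6.30 / 6 = -1.0500%
Σ(r − r̄)² = (-2.3 − (-1.0500))² + (-1.1 − (-1.0500))² + … = 204.7150
σ = √[204.7150 / 5] = 6.3987%
IR = r̄ / tracking error = -1.0500 / 6.3987 = -0.1641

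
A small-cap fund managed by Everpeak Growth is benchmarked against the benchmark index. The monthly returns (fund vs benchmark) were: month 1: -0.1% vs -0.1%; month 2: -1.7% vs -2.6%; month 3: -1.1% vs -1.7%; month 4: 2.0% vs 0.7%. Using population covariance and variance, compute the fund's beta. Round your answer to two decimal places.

r̄p = -0.2250%,  r̄m = -0.9250%
Cov = Σ(rp − r̄p)(rm − r̄m) / 4 = 1.7169
Var(rm) = Σ(rm − r̄m)² / 4 = 1.6819
β = Cov / Var = 1.7169 / 1.6819 = 1.0208

1.02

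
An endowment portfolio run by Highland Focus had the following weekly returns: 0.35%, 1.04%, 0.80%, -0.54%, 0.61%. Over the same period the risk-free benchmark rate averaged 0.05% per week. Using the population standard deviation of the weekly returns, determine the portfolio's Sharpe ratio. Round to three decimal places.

0.737

r̄ = (0.35 + 1.04 + 0.8 − 0.54 + 0.61) / 5 = 2.260 / 5 = 0.4520%
Population σ = √[Σ(r − r̄)² / 5] = √[1.4863 / 5] = √0.2973 = 0.5453%
Sharpe = (r̄ − rf) / σ = (0.4520 − 0.05) / 0.5453 = 0.4020 / 0.5453 = 0.7372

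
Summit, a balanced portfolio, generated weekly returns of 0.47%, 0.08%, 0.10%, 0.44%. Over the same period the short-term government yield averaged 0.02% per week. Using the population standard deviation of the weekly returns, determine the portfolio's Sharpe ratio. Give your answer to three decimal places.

1.380

Mean return r̄ = 1.090 / 4 = 0.2725%
Population std dev = √[0.1339 / 4] = 0.1830%
Sharpe = (r̄ − rf) / σ = (0.2725 − 0.02) / 0.1830 = 0.2525 / 0.1830 = 1.3798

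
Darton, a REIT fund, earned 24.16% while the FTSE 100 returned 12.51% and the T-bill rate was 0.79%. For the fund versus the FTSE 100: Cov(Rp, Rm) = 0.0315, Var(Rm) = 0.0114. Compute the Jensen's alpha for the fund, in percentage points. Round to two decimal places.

β = Cov / Var = 0.0315 / 0.0114 = 2.7632
E[R] = Rf + β(Rm − Rf) = 0.79% + 2.7632 × (12.51% − 0.79%) = 33.1747%
α = Rp − E[R] = 24.16% − 33.1747% = -9.0147

-9.01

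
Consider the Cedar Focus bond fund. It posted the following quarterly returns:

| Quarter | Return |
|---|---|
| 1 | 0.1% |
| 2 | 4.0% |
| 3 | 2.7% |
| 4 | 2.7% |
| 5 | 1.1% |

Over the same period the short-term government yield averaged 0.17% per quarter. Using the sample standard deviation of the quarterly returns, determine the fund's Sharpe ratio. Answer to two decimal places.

1.28

r̄ = (0.1 + 4 + 2.7 + 2.7 + 1.1) / 5 = 10.60 / 5 = 2.1200%
Σ(r − r̄)² = (0.1 − 2.1200)² + (4 − 2.1200)² + … = 9.3280
sample σ = √(9.3280 / 4) = √2.3320 = 1.5271%
Sharpe = (r̄ − rf) / σ = (2.1200 − 0.17) / 1.5271 = 1.9500 / 1.5271 = 1.2769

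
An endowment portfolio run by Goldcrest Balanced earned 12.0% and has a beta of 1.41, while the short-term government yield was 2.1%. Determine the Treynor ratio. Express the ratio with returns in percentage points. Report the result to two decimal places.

7.02

Treynor = (Rp − Rf) / β = (12.0% − 2.1%) / 1.41 = 9.90 / 1.41 = 7.0213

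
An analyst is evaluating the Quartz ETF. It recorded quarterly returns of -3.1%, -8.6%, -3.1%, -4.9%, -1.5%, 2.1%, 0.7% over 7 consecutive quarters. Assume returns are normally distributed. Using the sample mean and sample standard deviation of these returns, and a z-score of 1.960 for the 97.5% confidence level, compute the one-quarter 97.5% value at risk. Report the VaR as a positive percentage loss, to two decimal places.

r̄ = (-3.1 − 8.6 − 3.1 − 4.9 − 1.5 + 2.1 + 0.7) / 7 = -2.6286%
Σ(r − r̄)² = (-3.1 − (-2.6286))² + (-8.6 − (-2.6286))² + (-3.1 − (-2.6286))² + … = 75.9743
σ = √[75.9743 / 6] = 3.5584%
VaR = −(r̄ − z·σ) = −(-2.6286 − 1.960 × 3.5584) = −(-9.6031) = 9.6031%

9.60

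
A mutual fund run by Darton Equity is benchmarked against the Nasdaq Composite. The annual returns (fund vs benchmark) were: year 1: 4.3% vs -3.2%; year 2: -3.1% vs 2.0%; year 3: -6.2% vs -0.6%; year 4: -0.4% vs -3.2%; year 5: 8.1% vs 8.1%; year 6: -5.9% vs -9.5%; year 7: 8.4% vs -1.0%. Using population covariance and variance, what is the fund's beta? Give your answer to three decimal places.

r̄p = 0.7429%,  r̄m = -1.0571%
Cov = Σ(rp − r̄p)(rm − r̄m) / 7 = 14.8282
Var(rm) = Σ(rm − r̄m)² / 7 = 24.8396
β = Cov / Var = 14.8282 / 24.8396 = 0.5970

0.597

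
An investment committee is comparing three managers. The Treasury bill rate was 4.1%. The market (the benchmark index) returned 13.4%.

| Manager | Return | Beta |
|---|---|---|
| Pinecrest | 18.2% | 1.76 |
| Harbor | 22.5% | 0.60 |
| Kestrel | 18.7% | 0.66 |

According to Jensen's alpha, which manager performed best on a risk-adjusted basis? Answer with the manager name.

Harbor

Pinecrest: α = 18.2% − [4.1% + 1.76 × (13.4% − 4.1%)] = -2.268
Harbor: α = 22.5% − [4.1% + 0.60 × (13.4% − 4.1%)] = 12.820
Kestrel: α = 18.7% − [4.1% + 0.66 × (13.4% − 4.1%)] = 8.462
Highest: Harbor (12.820).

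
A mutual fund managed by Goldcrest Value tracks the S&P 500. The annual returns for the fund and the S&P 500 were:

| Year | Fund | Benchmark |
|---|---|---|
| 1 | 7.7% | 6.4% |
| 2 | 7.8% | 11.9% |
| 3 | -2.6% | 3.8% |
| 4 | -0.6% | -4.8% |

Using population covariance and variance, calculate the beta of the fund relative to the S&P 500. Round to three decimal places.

0.564

r̄p = 3.0750%,  r̄m = 4.3250%
Cov = Σ(rp − r̄p)(rm − r̄m) / 4 = 20.4756
Var(rm) = Σ(rm − r̄m)² / 4 = 36.3069
β = Cov / Var = 20.4756 / 36.3069 = 0.5640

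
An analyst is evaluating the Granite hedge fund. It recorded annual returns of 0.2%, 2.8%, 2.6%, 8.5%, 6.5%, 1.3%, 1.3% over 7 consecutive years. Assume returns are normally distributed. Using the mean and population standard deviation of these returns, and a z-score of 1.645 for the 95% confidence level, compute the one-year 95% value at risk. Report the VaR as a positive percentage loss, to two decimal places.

r̄ = (0.2 + 2.8 + 2.6 + 8.5 + 6.5 + 1.3 + 1.3) / 7 = 3.3143%
Σ(r − r̄)² = 55.6286; population σ = √(55.6286/7) = 2.8190%
VaR = −(r̄ − z·σ) = −(3.3143 − 1.645 × 2.8190) = −(-1.3230) = 1.3230%

1.32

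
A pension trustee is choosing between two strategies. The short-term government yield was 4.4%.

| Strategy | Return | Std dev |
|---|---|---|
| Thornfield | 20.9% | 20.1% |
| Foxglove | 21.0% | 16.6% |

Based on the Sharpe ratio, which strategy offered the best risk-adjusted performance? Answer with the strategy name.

Foxglove

Thornfield: Sharpe ratio = (20.9% − 4.4%) / 20.1% = 0.821
Foxglove: Sharpe ratio = (21.0% − 4.4%) / 16.6% = 1.000
Highest: Foxglove (1.000).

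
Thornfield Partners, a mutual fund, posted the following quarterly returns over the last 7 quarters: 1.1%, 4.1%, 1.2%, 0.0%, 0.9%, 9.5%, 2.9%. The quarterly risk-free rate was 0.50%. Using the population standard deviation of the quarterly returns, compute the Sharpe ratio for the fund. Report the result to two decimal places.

r̄ = (1.1 + 4.1 + 1.2 + 0 + 0.9 + 9.5 + 2.9) / 7 = 19.70 / 7 = 2.8143%
Σ(r − r̄)² = (1.1 − 2.8143)² + (4.1 − 2.8143)² + (1.2 − 2.8143)² + … = 63.4886
population σ = √(63.4886 / 7) = √9.0698 = 3.0116%
Sharpe = (r̄ − rf) / σ = (2.8143 − 0.5) / 3.0116 = 2.3143 / 3.0116 = 0.7685

0.77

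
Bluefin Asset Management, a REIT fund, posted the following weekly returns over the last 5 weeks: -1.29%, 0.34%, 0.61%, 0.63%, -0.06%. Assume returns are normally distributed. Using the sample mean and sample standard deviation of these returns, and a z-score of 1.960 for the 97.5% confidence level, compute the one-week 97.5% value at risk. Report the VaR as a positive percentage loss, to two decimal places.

1.52

r̄ = (-1.29 + 0.34 + 0.61 + 0.63 − 0.06) / 5 = 0.230 / 5 = 0.0460%
Sample std dev = √[2.5417 / 4] = 0.7971%
VaR = −(r̄ − z·σ) = −(0.0460 − 1.960 × 0.7971) = −(-1.5163) = 1.5163%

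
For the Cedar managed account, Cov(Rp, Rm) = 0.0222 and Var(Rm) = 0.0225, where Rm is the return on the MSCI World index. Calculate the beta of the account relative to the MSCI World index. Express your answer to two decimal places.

β = Cov(Rp, Rm) / Var(Rm) = 0.0222 / 0.0225 = 0.9867

0.99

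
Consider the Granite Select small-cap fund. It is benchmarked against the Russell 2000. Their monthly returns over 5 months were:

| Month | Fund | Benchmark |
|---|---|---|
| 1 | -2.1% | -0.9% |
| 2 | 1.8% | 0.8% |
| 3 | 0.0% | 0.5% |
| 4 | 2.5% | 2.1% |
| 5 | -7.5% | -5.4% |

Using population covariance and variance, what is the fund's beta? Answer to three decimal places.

r̄p = -1.0600%,  r̄m = -0.5800%
Cov = Σ(rp − r̄p)(rm − r̄m) / 5 = 9.2012
Var(rm) = Σ(rm − r̄m)² / 5 = 6.7176
β = Cov / Var = 9.2012 / 6.7176 = 1.3697

1.370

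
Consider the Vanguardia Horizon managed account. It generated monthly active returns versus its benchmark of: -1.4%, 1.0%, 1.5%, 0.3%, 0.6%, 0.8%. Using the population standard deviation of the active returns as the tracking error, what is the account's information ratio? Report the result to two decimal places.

Mean return r̄ = 2.80 / 6 = 0.4667%
Population std dev = √[4.9933 / 6] = 0.9123%
IR = r̄ / tracking error = 0.4667 / 0.9123 = 0.5116

0.51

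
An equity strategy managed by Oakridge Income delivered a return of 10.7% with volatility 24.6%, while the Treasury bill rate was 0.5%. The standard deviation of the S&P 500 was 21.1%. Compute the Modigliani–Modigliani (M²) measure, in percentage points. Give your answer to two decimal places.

9.25

Sharpe = (Rp − Rf) / σp = (10.7% − 0.5%) / 24.6% = 0.4146
M² = Rf + Sharpe × σm = 0.5% + 0.4146 × 21.1% = 9.2481%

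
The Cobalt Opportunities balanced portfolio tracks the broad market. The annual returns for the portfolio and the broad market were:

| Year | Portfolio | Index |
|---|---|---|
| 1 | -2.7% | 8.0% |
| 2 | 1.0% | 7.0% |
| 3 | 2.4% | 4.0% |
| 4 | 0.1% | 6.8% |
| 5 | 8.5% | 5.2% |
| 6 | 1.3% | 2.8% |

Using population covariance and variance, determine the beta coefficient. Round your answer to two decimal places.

r̄p = 1.7667%,  r̄m = 5.6333%
Cov = Σ(rp − r̄p)(rm − r̄m) / 6 = -2.6989
Var(rm) = Σ(rm − r̄m)² / 6 = 3.2856
β = Cov / Var = -2.6989 / 3.2856 = -0.8214

-0.82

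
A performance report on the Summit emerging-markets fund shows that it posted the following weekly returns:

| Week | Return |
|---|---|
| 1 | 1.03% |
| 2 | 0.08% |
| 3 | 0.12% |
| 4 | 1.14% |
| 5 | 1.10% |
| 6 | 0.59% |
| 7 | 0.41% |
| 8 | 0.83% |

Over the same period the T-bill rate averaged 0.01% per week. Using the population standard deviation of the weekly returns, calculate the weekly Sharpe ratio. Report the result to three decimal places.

1.628

r̄ = (1.03 + 0.08 + 0.12 + 1.14 + 1.1 + 0.59 + 0.41 + 0.83) / 8 = 0.6625%
Σ(r − r̄)² = (1.03 − 0.6625)² + (0.08 − 0.6625)² + … = 1.2852
population σ = √(1.2852 / 8) = √0.1607 = 0.4009%
Sharpe = (r̄ − rf) / σ = (0.6625 − 0.01) / 0.4009 = 0.6525 / 0.4009 = 1.6276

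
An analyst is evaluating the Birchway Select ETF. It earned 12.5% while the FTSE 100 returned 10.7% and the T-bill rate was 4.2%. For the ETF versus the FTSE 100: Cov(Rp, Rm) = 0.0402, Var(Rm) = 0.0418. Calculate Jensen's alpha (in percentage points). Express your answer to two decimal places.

β = Cov / Var = 0.0402 / 0.0418 = 0.9617
E[R] = Rf + β(Rm − Rf) = 4.2% + 0.9617 × (10.7% − 4.2%) = 10.4511%
α = Rp − E[R] = 12.5% − 10.4511% = 2.0489

2.05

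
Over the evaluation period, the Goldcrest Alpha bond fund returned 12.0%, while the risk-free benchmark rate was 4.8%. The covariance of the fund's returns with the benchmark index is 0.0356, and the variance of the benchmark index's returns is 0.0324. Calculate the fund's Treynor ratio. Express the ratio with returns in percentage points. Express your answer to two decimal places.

6.55

β = Cov / Var = 0.0356 / 0.0324 = 1.0988
Treynor = (Rp − Rf) / β = (12.0% − 4.8%) / 1.0988 = 7.20 / 1.0988 = 6.5526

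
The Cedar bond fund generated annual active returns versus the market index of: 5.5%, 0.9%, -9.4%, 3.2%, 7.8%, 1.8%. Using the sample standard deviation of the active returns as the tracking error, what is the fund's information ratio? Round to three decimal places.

r̄ = (5.5 + 0.9 − 9.4 + 3.2 + 7.8 + 1.8) / 6 = 1.6333%
Σ(r − r̄)² = 177.7333; sample σ = √(177.7333/5) = 5.9621%
IR = r̄ / tracking error = 1.6333 / 5.9621 = 0.2739

0.274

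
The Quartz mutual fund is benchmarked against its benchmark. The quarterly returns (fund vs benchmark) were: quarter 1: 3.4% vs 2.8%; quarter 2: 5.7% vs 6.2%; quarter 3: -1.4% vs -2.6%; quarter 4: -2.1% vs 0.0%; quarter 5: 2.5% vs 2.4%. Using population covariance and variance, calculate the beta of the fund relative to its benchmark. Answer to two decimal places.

0.93

r̄p = 1.6200%,  r̄m = 1.7600%
Cov = Σ(rp − r̄p)(rm − r̄m) / 5 = 8.0488
Var(rm) = Σ(rm − r̄m)² / 5 = 8.6624
β = Cov / Var = 8.0488 / 8.6624 = 0.9292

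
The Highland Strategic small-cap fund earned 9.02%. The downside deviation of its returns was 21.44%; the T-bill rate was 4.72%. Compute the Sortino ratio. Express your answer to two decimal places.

0.20

Sortino = (Rp − Rf) / σd = (9.02% − 4.72%) / 21.44% = 4.30% / 21.44% = 0.2006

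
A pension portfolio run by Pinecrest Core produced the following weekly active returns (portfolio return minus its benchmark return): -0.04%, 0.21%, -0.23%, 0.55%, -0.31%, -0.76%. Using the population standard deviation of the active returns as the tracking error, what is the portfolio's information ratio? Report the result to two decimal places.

Mean return r̄ = -0.580 / 6 = -0.0967%
Σ(r − r̄)² = 1.0187; population σ = √(1.0187/6) = 0.4120%
IR = r̄ / tracking error = -0.0967 / 0.4120 = -0.2347

-0.23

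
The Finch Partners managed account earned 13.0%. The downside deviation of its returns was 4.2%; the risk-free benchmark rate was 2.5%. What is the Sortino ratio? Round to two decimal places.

2.50

Sortino = (Rp − Rf) / σd = (13.0% − 2.5%) / 4.2% = 10.50% / 4.2% = 2.5000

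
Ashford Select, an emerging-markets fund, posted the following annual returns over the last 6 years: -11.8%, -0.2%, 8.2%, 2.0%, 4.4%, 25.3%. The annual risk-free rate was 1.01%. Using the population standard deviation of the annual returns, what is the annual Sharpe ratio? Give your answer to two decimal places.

0.33

r̄ = (-11.8 − 0.2 + 8.2 + 2 + 4.4 + 25.3) / 6 = 4.6500%
Σ(r − r̄)² = (-11.8 − 4.6500)² + (-0.2 − 4.6500)² + … = 740.2350
σ = √[740.2350 / 6] = 11.1073%
Sharpe = (r̄ − rf) / σ = (4.6500 − 1.01) / 11.1073 = 3.6400 / 11.1073 = 0.3277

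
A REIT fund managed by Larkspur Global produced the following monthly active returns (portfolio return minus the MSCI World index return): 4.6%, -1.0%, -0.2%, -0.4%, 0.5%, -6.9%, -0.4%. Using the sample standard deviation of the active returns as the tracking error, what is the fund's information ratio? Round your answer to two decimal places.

-0.16

r̄ = (4.6 − 1 − 0.2 − 0.4 + 0.5 − 6.9 − 0.4) / 7 = -0.5429%
Σ(r − r̄)² = 68.3171; sample σ = √(68.3171/6) = 3.3743%
IR = r̄ / tracking error = -0.5429 / 3.3743 = -0.1609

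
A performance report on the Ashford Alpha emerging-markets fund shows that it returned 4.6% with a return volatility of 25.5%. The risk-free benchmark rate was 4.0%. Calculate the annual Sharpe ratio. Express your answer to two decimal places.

Sharpe = (Rp − Rf) / σp = (4.6% − 4.0%) / 25.5% = 0.60% / 25.5% = 0.0235

0.02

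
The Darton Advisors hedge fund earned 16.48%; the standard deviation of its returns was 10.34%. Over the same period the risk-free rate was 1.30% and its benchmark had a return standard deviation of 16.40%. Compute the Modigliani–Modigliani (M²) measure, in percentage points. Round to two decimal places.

Sharpe = (Rp − Rf) / σp = (16.48% − 1.30%) / 10.34% = 1.4681
M² = Rf + Sharpe × σm = 1.30% + 1.4681 × 16.40% = 25.3768%

25.38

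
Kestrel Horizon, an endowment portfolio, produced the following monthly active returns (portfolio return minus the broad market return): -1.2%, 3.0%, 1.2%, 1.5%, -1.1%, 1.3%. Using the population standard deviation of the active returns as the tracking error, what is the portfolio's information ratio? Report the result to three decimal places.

Mean return μ = 4.70 / 6 = 0.7833%
Σ(r − μ)² = (-1.2 − 0.7833)² + (3 − 0.7833)² + (1.2 − 0.7833)² + … = 13.3483
population σ = √(13.3483 / 6) = √2.2247 = 1.4915%
IR = μ / tracking error = 0.7833 / 1.4915 = 0.5252

0.525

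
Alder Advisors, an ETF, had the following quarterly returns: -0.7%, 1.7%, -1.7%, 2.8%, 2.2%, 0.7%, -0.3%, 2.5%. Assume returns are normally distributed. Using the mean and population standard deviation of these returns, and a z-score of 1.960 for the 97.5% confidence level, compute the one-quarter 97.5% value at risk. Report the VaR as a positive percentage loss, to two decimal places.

r̄ = (-0.7 + 1.7 − 1.7 + 2.8 + 2.2 + 0.7 − 0.3 + 2.5) / 8 = 0.9000%
Σ(r − r̄)² = 19.3000; population σ = √(19.3000/8) = 1.5532%
VaR = −(r̄ − z·σ) = −(0.9000 − 1.960 × 1.5532) = −(-2.1443) = 2.1443%

2.14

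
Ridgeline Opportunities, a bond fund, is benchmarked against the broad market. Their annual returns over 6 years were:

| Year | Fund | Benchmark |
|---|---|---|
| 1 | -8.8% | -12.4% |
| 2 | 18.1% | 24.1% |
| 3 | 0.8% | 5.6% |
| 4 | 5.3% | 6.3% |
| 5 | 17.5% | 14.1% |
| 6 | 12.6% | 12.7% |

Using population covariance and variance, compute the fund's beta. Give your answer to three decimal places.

r̄p = 7.5833%,  r̄m = 8.4000%
Cov = Σ(rp − r̄p)(rm − r̄m) / 6 = 101.2950
Var(rm) = Σ(rm − r̄m)² / 6 = 123.7267
β = Cov / Var = 101.2950 / 123.7267 = 0.8187

0.819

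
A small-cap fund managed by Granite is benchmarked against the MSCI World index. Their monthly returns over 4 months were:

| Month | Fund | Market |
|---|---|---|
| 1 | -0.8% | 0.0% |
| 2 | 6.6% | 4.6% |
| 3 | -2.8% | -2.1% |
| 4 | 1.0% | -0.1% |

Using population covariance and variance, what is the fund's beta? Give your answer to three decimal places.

r̄p = 1.0000%,  r̄m = 0.6000%
Cov = Σ(rp − r̄p)(rm − r̄m) / 4 = 8.4350
Var(rm) = Σ(rm − r̄m)² / 4 = 6.0350
β = Cov / Var = 8.4350 / 6.0350 = 1.3977

1.398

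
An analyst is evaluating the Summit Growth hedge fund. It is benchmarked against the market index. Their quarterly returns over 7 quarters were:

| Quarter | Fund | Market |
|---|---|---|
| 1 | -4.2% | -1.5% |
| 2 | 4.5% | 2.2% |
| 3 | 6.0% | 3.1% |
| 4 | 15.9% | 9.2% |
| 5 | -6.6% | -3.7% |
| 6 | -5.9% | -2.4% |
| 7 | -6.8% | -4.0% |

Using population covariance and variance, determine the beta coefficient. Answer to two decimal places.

r̄p = 0.4143%,  r̄m = 0.4143%
Cov = Σ(rp − r̄p)(rm − r̄m) / 7 = 35.0941
Var(rm) = Σ(rm − r̄m)² / 7 = 19.3698
β = Cov / Var = 35.0941 / 19.3698 = 1.8118

1.81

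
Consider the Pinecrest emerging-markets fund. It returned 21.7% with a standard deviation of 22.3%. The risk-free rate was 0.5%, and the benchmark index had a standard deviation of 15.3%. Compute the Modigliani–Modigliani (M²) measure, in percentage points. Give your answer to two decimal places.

Sharpe = (Rp − Rf) / σp = (21.7% − 0.5%) / 22.3% = 0.9507
M² = Rf + Sharpe × σm = 0.5% + 0.9507 × 15.3% = 15.0457%

15.05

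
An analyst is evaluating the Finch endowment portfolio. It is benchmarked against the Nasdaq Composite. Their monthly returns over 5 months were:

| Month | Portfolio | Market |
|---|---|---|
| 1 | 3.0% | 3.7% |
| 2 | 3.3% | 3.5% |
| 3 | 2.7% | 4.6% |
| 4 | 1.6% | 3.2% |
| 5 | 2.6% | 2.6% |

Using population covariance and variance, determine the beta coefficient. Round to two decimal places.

r̄p = 2.6400%,  r̄m = 3.5200%
Cov = Σ(rp − r̄p)(rm − r̄m) / 5 = 0.0972
Var(rm) = Σ(rm − r̄m)² / 5 = 0.4296
β = Cov / Var = 0.0972 / 0.4296 = 0.2263

0.23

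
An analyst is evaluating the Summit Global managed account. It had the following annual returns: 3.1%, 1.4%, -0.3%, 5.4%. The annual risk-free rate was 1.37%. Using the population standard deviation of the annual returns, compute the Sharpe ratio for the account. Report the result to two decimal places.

0.49

r̄ = (3.1 + 1.4 − 0.3 + 5.4) / 4 = 2.4000%
Σ(r − r̄)² = (3.1 − 2.4000)² + (1.4 − 2.4000)² + … = 17.7800
population σ = √(17.7800 / 4) = √4.4450 = 2.1083%
Sharpe = (r̄ − rf) / σ = (2.4000 − 1.37) / 2.1083 = 1.0300 / 2.1083 = 0.4885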